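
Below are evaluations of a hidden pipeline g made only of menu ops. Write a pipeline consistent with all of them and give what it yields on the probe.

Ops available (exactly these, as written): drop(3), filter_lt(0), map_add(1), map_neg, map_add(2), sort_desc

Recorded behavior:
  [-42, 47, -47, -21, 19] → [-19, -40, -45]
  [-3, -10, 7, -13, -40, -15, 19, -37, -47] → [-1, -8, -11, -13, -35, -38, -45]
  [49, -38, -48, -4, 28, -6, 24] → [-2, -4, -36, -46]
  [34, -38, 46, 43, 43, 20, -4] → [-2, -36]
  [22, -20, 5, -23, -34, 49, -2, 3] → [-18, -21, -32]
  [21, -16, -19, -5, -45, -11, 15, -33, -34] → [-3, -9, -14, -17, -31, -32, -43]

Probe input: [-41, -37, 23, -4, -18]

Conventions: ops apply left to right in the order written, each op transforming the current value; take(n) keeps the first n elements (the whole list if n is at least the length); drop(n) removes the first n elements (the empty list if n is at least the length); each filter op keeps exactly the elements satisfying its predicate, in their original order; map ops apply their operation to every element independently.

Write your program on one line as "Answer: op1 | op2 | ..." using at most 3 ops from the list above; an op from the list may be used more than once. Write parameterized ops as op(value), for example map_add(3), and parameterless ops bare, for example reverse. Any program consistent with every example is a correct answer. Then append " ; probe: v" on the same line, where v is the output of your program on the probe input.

map_add(2) | sort_desc | filter_lt(0) ; probe: [-2, -16, -35, -39]

Check, running the answer program on each example:
  [-42, 47, -47, -21, 19] -> [-40, 49, -45, -19, 21] -> [49, 21, -19, -40, -45] -> [-19, -40, -45]
  [-3, -10, 7, -13, -40, -15, 19, -37, -47] -> [-1, -8, 9, -11, -38, -13, 21, -35, -45] -> [21, 9, -1, -8, -11, -13, -35, -38, -45] -> [-1, -8, -11, -13, -35, -38, -45]
  [49, -38, -48, -4, 28, -6, 24] -> [51, -36, -46, -2, 30, -4, 26] -> [51, 30, 26, -2, -4, -36, -46] -> [-2, -4, -36, -46]
  [34, -38, 46, 43, 43, 20, -4] -> [36, -36, 48, 45, 45, 22, -2] -> [48, 45, 45, 36, 22, -2, -36] -> [-2, -36]
  [22, -20, 5, -23, -34, 49, -2, 3] -> [24, -18, 7, -21, -32, 51, 0, 5] -> [51, 24, 7, 5, 0, -18, -21, -32] -> [-18, -21, -32]
  [21, -16, -19, -5, -45, -11, 15, -33, -34] -> [23, -14, -17, -3, -43, -9, 17, -31, -32] -> [23, 17, -3, -9, -14, -17, -31, -32, -43] -> [-3, -9, -14, -17, -31, -32, -43]
  probe: [-41, -37, 23, -4, -18] -> [-39, -35, 25, -2, -16] -> [25, -2, -16, -35, -39] -> [-2, -16, -35, -39]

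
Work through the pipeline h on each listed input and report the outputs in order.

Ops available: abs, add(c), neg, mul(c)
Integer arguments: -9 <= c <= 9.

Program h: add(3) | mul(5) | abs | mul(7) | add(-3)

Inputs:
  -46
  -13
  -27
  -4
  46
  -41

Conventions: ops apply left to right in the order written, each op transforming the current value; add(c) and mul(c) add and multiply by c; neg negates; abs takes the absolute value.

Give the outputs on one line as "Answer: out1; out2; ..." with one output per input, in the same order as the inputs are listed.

1502; 347; 837; 32; 1712; 1327

Execution, op by op:
  -46 -> -43 -> -215 -> 215 -> 1505 -> 1502
  -13 -> -10 -> -50 -> 50 -> 350 -> 347
  -27 -> -24 -> -120 -> 120 -> 840 -> 837
  -4 -> -1 -> -5 -> 5 -> 35 -> 32
  46 -> 49 -> 245 -> 245 -> 1715 -> 1712
  -41 -> -38 -> -190 -> 190 -> 1330 -> 1327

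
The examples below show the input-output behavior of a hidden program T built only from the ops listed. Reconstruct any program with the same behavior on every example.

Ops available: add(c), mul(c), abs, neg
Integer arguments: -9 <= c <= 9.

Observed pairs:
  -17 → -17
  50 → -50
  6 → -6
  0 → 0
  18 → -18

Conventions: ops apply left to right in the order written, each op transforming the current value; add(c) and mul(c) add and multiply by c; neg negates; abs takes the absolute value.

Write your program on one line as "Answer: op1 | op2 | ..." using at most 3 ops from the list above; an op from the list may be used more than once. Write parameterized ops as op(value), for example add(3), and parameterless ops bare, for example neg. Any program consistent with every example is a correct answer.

abs | neg

Check, running the answer program on each example:
  -17 -> 17 -> -17
  50 -> 50 -> -50
  6 -> 6 -> -6
  0 -> 0 -> 0
  18 -> 18 -> -18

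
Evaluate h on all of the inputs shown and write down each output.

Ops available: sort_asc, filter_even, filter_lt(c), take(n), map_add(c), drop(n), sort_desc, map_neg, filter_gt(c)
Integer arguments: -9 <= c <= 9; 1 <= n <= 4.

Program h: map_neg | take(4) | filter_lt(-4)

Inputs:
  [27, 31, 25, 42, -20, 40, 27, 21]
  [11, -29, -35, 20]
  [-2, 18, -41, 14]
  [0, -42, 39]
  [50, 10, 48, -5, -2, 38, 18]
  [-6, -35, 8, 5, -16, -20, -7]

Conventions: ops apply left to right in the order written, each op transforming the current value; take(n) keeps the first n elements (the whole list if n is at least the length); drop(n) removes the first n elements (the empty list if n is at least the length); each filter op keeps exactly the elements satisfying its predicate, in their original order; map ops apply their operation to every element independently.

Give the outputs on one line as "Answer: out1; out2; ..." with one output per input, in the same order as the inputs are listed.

[-27, -31, -25, -42]; [-11, -20]; [-18, -14]; [-39]; [-50, -10, -48]; [-8, -5]

Execution, op by op:
  [27, 31, 25, 42, -20, 40, 27, 21] -> [-27, -31, -25, -42, 20, -40, -27, -21] -> [-27, -31, -25, -42] -> [-27, -31, -25, -42]
  [11, -29, -35, 20] -> [-11, 29, 35, -20] -> [-11, 29, 35, -20] -> [-11, -20]
  [-2, 18, -41, 14] -> [2, -18, 41, -14] -> [2, -18, 41, -14] -> [-18, -14]
  [0, -42, 39] -> [0, 42, -39] -> [0, 42, -39] -> [-39]
  [50, 10, 48, -5, -2, 38, 18] -> [-50, -10, -48, 5, 2, -38, -18] -> [-50, -10, -48, 5] -> [-50, -10, -48]
  [-6, -35, 8, 5, -16, -20, -7] -> [6, 35, -8, -5, 16, 20, 7] -> [6, 35, -8, -5] -> [-8, -5]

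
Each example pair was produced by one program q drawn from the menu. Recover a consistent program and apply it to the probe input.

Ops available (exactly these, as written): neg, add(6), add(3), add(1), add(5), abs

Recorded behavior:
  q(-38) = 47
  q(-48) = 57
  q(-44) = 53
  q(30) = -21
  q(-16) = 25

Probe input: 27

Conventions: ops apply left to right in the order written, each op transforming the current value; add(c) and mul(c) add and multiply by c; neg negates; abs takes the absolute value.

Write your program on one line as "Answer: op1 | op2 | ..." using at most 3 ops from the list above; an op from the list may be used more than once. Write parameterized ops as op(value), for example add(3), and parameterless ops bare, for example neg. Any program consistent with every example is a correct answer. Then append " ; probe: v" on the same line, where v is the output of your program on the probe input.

neg | add(6) | add(3) ; probe: -18

Check, running the answer program on each example:
  -38 -> 38 -> 44 -> 47
  -48 -> 48 -> 54 -> 57
  -44 -> 44 -> 50 -> 53
  30 -> -30 -> -24 -> -21
  -16 -> 16 -> 22 -> 25
  probe: 27 -> -27 -> -21 -> -18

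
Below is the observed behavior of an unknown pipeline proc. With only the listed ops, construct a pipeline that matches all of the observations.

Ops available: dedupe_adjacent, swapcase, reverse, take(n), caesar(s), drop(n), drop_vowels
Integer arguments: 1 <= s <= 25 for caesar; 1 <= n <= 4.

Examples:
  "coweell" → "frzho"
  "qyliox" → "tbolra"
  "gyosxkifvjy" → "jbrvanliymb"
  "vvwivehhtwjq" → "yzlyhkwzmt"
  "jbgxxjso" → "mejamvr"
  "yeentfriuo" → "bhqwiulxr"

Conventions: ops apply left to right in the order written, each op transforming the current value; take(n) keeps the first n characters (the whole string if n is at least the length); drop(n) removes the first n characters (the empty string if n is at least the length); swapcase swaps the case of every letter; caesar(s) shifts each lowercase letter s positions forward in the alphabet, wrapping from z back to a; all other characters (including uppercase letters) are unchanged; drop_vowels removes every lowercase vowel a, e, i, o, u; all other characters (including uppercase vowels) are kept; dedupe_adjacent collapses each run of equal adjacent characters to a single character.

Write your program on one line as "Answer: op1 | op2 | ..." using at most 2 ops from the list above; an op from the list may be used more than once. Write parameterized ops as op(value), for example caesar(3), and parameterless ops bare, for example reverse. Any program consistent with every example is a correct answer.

dedupe_adjacent | caesar(3)

Check, running the answer program on each example:
  "coweell" -> "cowel" -> "frzho"
  "qyliox" -> "qyliox" -> "tbolra"
  "gyosxkifvjy" -> "gyosxkifvjy" -> "jbrvanliymb"
  "vvwivehhtwjq" -> "vwivehtwjq" -> "yzlyhkwzmt"
  "jbgxxjso" -> "jbgxjso" -> "mejamvr"
  "yeentfriuo" -> "yentfriuo" -> "bhqwiulxr"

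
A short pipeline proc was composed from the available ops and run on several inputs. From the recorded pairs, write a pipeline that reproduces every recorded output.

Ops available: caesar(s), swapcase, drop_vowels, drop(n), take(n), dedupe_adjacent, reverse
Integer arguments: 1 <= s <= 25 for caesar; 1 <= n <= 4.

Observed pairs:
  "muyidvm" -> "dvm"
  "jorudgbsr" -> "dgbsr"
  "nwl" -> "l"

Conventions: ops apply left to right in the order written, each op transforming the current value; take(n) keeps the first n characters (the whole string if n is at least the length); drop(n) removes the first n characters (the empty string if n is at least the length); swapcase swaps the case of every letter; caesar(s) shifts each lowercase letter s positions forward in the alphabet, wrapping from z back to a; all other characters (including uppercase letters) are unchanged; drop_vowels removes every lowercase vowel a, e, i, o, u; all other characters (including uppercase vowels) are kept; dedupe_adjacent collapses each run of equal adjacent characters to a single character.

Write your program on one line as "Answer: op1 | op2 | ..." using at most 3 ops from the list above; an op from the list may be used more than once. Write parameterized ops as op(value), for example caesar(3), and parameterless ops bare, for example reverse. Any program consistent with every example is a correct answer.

drop_vowels | drop(2)

Check, running the answer program on each example:
  "muyidvm" -> "mydvm" -> "dvm"
  "jorudgbsr" -> "jrdgbsr" -> "dgbsr"
  "nwl" -> "nwl" -> "l"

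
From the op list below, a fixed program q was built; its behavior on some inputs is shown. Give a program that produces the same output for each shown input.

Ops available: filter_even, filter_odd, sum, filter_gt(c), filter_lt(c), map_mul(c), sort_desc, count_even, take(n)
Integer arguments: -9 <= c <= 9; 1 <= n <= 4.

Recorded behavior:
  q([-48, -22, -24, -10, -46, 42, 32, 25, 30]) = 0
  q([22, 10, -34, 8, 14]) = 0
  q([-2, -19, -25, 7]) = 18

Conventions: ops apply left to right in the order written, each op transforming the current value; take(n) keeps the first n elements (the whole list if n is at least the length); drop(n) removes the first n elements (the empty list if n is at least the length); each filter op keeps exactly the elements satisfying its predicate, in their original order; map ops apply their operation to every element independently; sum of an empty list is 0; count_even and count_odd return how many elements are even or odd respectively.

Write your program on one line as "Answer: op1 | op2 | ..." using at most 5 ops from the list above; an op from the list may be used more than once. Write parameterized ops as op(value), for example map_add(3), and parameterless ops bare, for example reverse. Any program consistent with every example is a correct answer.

filter_gt(-3) | map_mul(-9) | filter_gt(6) | sum

Check, running the answer program on each example:
  [-48, -22, -24, -10, -46, 42, 32, 25, 30] -> [42, 32, 25, 30] -> [-378, -288, -225, -270] -> [] -> 0
  [22, 10, -34, 8, 14] -> [22, 10, 8, 14] -> [-198, -90, -72, -126] -> [] -> 0
  [-2, -19, -25, 7] -> [-2, 7] -> [18, -63] -> [18] -> 18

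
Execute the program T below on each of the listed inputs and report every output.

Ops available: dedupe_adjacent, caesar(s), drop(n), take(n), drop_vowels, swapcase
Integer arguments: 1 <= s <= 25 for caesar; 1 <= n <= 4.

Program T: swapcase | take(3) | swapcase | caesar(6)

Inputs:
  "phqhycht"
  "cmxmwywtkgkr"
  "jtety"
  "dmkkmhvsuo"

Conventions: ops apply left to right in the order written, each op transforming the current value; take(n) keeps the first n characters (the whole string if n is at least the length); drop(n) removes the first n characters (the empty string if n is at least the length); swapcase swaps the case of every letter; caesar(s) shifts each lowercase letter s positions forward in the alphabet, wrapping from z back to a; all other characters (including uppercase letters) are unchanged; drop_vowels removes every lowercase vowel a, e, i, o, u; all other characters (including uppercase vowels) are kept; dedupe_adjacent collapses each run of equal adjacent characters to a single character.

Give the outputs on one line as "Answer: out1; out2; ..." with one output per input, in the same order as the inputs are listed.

"vnw"; "isd"; "pzk"; "jsq"

Execution, op by op:
  "phqhycht" -> "PHQHYCHT" -> "PHQ" -> "phq" -> "vnw"
  "cmxmwywtkgkr" -> "CMXMWYWTKGKR" -> "CMX" -> "cmx" -> "isd"
  "jtety" -> "JTETY" -> "JTE" -> "jte" -> "pzk"
  "dmkkmhvsuo" -> "DMKKMHVSUO" -> "DMK" -> "dmk" -> "jsq"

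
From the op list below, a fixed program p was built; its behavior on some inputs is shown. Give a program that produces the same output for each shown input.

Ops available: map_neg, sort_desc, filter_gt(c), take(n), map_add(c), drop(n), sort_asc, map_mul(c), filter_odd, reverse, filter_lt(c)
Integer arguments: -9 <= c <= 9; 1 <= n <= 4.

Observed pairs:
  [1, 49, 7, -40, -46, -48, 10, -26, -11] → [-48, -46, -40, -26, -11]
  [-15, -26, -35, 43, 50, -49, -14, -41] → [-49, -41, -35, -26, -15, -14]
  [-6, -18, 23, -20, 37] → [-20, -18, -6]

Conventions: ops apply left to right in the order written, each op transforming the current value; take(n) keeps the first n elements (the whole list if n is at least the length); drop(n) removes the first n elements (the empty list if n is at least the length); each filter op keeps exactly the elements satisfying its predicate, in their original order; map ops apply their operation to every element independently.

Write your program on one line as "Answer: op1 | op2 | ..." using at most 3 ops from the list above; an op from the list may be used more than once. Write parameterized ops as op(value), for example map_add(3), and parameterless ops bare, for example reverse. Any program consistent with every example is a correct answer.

sort_desc | filter_lt(-3) | reverse

Check, running the answer program on each example:
  [1, 49, 7, -40, -46, -48, 10, -26, -11] -> [49, 10, 7, 1, -11, -26, -40, -46, -48] -> [-11, -26, -40, -46, -48] -> [-48, -46, -40, -26, -11]
  [-15, -26, -35, 43, 50, -49, -14, -41] -> [50, 43, -14, -15, -26, -35, -41, -49] -> [-14, -15, -26, -35, -41, -49] -> [-49, -41, -35, -26, -15, -14]
  [-6, -18, 23, -20, 37] -> [37, 23, -6, -18, -20] -> [-6, -18, -20] -> [-20, -18, -6]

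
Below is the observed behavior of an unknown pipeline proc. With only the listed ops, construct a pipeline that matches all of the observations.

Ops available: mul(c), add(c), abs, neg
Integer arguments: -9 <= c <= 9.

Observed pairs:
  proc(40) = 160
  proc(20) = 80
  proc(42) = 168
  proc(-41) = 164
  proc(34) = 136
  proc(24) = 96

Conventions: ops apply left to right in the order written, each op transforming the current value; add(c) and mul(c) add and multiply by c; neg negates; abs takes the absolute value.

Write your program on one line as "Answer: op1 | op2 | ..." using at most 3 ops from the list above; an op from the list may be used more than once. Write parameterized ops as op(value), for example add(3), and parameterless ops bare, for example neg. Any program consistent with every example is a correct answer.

mul(4) | abs

Check, running the answer program on each example:
  40 -> 160 -> 160
  20 -> 80 -> 80
  42 -> 168 -> 168
  -41 -> -164 -> 164
  34 -> 136 -> 136
  24 -> 96 -> 96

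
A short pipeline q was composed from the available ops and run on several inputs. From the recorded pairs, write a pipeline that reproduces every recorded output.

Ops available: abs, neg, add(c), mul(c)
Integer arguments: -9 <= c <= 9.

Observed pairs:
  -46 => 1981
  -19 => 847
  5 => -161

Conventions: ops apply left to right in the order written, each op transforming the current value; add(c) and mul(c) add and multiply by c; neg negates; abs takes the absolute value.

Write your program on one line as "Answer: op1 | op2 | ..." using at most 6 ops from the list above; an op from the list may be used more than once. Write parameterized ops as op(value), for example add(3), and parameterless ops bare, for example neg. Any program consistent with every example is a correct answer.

mul(-6) | neg | add(-6) | mul(-7) | add(7)

Check, running the answer program on each example:
  -46 -> 276 -> -276 -> -282 -> 1974 -> 1981
  -19 -> 114 -> -114 -> -120 -> 840 -> 847
  5 -> -30 -> 30 -> 24 -> -168 -> -161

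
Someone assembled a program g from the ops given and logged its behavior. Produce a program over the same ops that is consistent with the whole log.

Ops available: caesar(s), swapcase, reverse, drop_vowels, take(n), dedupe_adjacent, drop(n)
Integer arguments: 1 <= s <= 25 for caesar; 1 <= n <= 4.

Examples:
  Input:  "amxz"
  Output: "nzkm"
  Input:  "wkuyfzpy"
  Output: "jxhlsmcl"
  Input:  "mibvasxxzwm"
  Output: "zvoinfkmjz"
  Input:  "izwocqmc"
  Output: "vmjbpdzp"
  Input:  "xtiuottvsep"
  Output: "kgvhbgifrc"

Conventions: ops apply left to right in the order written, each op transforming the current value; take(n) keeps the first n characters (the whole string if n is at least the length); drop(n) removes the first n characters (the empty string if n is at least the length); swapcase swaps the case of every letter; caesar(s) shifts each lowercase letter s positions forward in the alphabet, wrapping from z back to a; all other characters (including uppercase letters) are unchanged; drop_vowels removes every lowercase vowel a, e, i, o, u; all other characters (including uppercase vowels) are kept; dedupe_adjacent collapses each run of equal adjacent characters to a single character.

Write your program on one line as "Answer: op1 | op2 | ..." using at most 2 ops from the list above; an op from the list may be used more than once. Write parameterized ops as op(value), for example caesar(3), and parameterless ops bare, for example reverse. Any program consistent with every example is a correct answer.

caesar(13) | dedupe_adjacent

Check, running the answer program on each example:
  "amxz" -> "nzkm" -> "nzkm"
  "wkuyfzpy" -> "jxhlsmcl" -> "jxhlsmcl"
  "mibvasxxzwm" -> "zvoinfkkmjz" -> "zvoinfkmjz"
  "izwocqmc" -> "vmjbpdzp" -> "vmjbpdzp"
  "xtiuottvsep" -> "kgvhbggifrc" -> "kgvhbgifrc"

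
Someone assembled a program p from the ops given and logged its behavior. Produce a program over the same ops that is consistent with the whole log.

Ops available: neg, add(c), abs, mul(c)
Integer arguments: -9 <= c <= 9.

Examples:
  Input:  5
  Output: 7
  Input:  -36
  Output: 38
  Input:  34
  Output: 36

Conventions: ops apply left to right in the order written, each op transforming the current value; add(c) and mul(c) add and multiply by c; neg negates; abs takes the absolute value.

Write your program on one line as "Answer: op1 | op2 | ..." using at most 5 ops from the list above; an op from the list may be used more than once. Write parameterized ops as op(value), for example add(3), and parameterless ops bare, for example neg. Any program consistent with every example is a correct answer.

neg | abs | add(8) | add(-6)

Check, running the answer program on each example:
  5 -> -5 -> 5 -> 13 -> 7
  -36 -> 36 -> 36 -> 44 -> 38
  34 -> -34 -> 34 -> 42 -> 36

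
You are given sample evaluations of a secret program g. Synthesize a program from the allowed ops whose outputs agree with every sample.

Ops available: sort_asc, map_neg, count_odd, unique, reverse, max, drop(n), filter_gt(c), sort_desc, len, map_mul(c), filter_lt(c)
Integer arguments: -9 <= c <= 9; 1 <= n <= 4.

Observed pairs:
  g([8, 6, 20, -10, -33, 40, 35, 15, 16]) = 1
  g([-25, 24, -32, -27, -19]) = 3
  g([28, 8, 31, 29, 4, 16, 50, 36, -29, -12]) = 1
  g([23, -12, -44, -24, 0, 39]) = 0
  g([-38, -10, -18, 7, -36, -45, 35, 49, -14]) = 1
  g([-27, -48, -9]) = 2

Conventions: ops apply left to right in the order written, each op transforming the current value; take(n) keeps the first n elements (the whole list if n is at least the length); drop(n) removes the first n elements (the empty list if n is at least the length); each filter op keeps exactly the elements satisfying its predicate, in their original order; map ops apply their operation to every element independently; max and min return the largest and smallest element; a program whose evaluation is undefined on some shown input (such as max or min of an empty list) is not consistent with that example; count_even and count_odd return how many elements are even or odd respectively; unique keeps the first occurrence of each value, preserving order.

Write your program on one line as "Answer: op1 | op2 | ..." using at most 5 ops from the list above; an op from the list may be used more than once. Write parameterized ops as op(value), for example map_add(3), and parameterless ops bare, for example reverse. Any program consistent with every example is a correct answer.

sort_asc | map_neg | filter_gt(-3) | count_odd

Check, running the answer program on each example:
  [8, 6, 20, -10, -33, 40, 35, 15, 16] -> [-33, -10, 6, 8, 15, 16, 20, 35, 40] -> [33, 10, -6, -8, -15, -16, -20, -35, -40] -> [33, 10] -> 1
  [-25, 24, -32, -27, -19] -> [-32, -27, -25, -19, 24] -> [32, 27, 25, 19, -24] -> [32, 27, 25, 19] -> 3
  [28, 8, 31, 29, 4, 16, 50, 36, -29, -12] -> [-29, -12, 4, 8, 16, 28, 29, 31, 36, 50] -> [29, 12, -4, -8, -16, -28, -29, -31, -36, -50] -> [29, 12] -> 1
  [23, -12, -44, -24, 0, 39] -> [-44, -24, -12, 0, 23, 39] -> [44, 24, 12, 0, -23, -39] -> [44, 24, 12, 0] -> 0
  [-38, -10, -18, 7, -36, -45, 35, 49, -14] -> [-45, -38, -36, -18, -14, -10, 7, 35, 49] -> [45, 38, 36, 18, 14, 10, -7, -35, -49] -> [45, 38, 36, 18, 14, 10] -> 1
  [-27, -48, -9] -> [-48, -27, -9] -> [48, 27, 9] -> [48, 27, 9] -> 2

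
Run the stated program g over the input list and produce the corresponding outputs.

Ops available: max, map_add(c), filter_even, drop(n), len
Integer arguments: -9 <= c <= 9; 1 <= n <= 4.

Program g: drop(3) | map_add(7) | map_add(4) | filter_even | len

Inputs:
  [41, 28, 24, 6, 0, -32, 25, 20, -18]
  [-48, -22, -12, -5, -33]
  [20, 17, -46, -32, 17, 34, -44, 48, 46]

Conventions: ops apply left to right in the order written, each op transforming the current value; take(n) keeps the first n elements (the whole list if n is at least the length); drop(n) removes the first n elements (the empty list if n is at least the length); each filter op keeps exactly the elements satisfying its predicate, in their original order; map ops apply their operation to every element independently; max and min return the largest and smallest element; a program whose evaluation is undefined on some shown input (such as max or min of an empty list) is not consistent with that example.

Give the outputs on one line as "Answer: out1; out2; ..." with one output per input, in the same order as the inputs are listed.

1; 2; 1

Execution, op by op:
  [41, 28, 24, 6, 0, -32, 25, 20, -18] -> [6, 0, -32, 25, 20, -18] -> [13, 7, -25, 32, 27, -11] -> [17, 11, -21, 36, 31, -7] -> [36] -> 1
  [-48, -22, -12, -5, -33] -> [-5, -33] -> [2, -26] -> [6, -22] -> [6, -22] -> 2
  [20, 17, -46, -32, 17, 34, -44, 48, 46] -> [-32, 17, 34, -44, 48, 46] -> [-25, 24, 41, -37, 55, 53] -> [-21, 28, 45, -33, 59, 57] -> [28] -> 1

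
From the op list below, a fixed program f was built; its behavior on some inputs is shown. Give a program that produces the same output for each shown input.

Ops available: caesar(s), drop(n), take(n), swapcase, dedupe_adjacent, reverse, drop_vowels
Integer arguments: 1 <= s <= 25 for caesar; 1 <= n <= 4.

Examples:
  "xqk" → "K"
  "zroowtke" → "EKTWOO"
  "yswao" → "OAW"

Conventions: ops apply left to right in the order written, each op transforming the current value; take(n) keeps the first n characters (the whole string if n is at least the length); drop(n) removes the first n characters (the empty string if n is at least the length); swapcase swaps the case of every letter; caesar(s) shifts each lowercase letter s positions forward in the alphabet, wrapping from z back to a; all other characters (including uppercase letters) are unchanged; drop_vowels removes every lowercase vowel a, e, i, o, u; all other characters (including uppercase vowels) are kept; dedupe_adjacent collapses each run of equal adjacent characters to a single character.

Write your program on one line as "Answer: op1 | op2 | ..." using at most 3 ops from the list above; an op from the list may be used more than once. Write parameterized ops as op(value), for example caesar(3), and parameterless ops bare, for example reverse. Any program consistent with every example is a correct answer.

drop(2) | reverse | swapcase

Check, running the answer program on each example:
  "xqk" -> "k" -> "k" -> "K"
  "zroowtke" -> "oowtke" -> "ektwoo" -> "EKTWOO"
  "yswao" -> "wao" -> "oaw" -> "OAW"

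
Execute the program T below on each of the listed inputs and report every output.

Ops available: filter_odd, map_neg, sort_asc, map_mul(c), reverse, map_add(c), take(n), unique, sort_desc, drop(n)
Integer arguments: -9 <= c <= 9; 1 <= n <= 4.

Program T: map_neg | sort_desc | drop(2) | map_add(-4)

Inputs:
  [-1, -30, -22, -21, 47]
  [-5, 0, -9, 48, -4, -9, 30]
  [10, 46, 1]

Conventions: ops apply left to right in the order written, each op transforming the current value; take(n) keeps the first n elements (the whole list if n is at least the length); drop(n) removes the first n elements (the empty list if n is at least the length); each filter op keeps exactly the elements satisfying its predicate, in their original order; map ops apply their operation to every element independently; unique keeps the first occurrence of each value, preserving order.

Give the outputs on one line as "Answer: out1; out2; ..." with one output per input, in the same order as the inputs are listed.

Execution, op by op:
  [-1, -30, -22, -21, 47] -> [1, 30, 22, 21, -47] -> [30, 22, 21, 1, -47] -> [21, 1, -47] -> [17, -3, -51]
  [-5, 0, -9, 48, -4, -9, 30] -> [5, 0, 9, -48, 4, 9, -30] -> [9, 9, 5, 4, 0, -30, -48] -> [5, 4, 0, -30, -48] -> [1, 0, -4, -34, -52]
  [10, 46, 1] -> [-10, -46, -1] -> [-1, -10, -46] -> [-46] -> [-50]

[17, -3, -51]; [1, 0, -4, -34, -52]; [-50]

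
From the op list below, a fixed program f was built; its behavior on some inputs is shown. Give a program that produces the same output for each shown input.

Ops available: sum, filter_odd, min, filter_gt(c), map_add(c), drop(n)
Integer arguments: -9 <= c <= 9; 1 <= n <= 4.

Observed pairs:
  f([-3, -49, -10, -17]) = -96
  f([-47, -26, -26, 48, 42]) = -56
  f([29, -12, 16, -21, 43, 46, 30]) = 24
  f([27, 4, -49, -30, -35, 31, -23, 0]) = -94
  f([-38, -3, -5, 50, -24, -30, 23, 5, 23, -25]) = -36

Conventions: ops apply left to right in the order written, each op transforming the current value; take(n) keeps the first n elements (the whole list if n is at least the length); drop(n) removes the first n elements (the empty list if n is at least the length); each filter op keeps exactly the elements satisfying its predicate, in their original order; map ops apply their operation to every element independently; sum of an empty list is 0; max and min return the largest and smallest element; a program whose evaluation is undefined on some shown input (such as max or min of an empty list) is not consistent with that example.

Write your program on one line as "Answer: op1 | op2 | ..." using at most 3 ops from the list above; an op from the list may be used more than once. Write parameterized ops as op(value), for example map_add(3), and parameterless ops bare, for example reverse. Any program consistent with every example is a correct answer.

filter_odd | map_add(-9) | sum

Check, running the answer program on each example:
  [-3, -49, -10, -17] -> [-3, -49, -17] -> [-12, -58, -26] -> -96
  [-47, -26, -26, 48, 42] -> [-47] -> [-56] -> -56
  [29, -12, 16, -21, 43, 46, 30] -> [29, -21, 43] -> [20, -30, 34] -> 24
  [27, 4, -49, -30, -35, 31, -23, 0] -> [27, -49, -35, 31, -23] -> [18, -58, -44, 22, -32] -> -94
  [-38, -3, -5, 50, -24, -30, 23, 5, 23, -25] -> [-3, -5, 23, 5, 23, -25] -> [-12, -14, 14, -4, 14, -34] -> -36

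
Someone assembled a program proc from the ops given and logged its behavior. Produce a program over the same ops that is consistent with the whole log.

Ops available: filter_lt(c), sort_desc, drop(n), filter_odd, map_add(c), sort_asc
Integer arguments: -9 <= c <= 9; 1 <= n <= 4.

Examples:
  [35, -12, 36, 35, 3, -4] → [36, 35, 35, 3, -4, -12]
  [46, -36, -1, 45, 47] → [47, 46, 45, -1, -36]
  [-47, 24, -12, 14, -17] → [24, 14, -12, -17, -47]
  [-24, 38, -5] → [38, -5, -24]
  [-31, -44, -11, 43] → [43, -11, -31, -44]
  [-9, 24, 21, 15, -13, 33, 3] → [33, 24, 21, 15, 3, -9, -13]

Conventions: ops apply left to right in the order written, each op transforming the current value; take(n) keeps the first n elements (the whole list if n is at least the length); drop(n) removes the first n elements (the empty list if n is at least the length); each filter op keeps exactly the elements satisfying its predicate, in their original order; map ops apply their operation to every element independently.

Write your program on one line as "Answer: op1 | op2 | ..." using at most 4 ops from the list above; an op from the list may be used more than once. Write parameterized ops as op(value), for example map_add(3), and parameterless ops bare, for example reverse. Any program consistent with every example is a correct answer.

map_add(-4) | sort_desc | map_add(4)

Check, running the answer program on each example:
  [35, -12, 36, 35, 3, -4] -> [31, -16, 32, 31, -1, -8] -> [32, 31, 31, -1, -8, -16] -> [36, 35, 35, 3, -4, -12]
  [46, -36, -1, 45, 47] -> [42, -40, -5, 41, 43] -> [43, 42, 41, -5, -40] -> [47, 46, 45, -1, -36]
  [-47, 24, -12, 14, -17] -> [-51, 20, -16, 10, -21] -> [20, 10, -16, -21, -51] -> [24, 14, -12, -17, -47]
  [-24, 38, -5] -> [-28, 34, -9] -> [34, -9, -28] -> [38, -5, -24]
  [-31, -44, -11, 43] -> [-35, -48, -15, 39] -> [39, -15, -35, -48] -> [43, -11, -31, -44]
  [-9, 24, 21, 15, -13, 33, 3] -> [-13, 20, 17, 11, -17, 29, -1] -> [29, 20, 17, 11, -1, -13, -17] -> [33, 24, 21, 15, 3, -9, -13]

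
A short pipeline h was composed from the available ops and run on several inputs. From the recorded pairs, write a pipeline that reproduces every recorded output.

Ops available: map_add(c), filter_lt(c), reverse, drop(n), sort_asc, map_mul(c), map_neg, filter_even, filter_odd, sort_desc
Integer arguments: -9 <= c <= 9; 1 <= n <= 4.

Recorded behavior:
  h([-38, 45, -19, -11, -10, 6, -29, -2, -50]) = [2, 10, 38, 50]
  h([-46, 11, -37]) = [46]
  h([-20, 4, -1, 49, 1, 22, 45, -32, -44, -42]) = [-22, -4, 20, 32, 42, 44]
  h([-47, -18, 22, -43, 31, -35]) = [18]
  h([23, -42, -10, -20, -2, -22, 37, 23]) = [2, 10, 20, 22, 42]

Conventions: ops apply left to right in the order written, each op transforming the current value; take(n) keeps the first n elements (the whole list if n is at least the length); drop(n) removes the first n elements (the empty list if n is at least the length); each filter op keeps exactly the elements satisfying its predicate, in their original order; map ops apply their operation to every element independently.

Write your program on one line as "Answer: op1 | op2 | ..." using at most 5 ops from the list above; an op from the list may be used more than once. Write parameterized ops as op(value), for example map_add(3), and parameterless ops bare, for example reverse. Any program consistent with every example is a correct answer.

map_neg | sort_asc | drop(2) | filter_even

Check, running the answer program on each example:
  [-38, 45, -19, -11, -10, 6, -29, -2, -50] -> [38, -45, 19, 11, 10, -6, 29, 2, 50] -> [-45, -6, 2, 10, 11, 19, 29, 38, 50] -> [2, 10, 11, 19, 29, 38, 50] -> [2, 10, 38, 50]
  [-46, 11, -37] -> [46, -11, 37] -> [-11, 37, 46] -> [46] -> [46]
  [-20, 4, -1, 49, 1, 22, 45, -32, -44, -42] -> [20, -4, 1, -49, -1, -22, -45, 32, 44, 42] -> [-49, -45, -22, -4, -1, 1, 20, 32, 42, 44] -> [-22, -4, -1, 1, 20, 32, 42, 44] -> [-22, -4, 20, 32, 42, 44]
  [-47, -18, 22, -43, 31, -35] -> [47, 18, -22, 43, -31, 35] -> [-31, -22, 18, 35, 43, 47] -> [18, 35, 43, 47] -> [18]
  [23, -42, -10, -20, -2, -22, 37, 23] -> [-23, 42, 10, 20, 2, 22, -37, -23] -> [-37, -23, -23, 2, 10, 20, 22, 42] -> [-23, 2, 10, 20, 22, 42] -> [2, 10, 20, 22, 42]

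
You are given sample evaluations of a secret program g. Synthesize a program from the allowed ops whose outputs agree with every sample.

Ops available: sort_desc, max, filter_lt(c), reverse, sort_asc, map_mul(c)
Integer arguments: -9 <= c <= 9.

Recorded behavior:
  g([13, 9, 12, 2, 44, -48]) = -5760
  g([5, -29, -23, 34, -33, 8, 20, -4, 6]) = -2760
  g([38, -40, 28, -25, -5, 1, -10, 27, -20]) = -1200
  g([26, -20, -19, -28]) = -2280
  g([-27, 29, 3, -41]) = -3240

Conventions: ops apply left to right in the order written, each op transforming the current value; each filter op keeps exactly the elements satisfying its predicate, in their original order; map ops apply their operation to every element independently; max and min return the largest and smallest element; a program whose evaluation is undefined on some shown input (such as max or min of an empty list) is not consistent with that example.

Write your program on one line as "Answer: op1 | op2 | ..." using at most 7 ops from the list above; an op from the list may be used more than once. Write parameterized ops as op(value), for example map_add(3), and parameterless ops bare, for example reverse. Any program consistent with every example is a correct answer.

filter_lt(-9) | map_mul(-4) | map_mul(-6) | sort_desc | map_mul(5) | max

Check, running the answer program on each example:
  [13, 9, 12, 2, 44, -48] -> [-48] -> [192] -> [-1152] -> [-1152] -> [-5760] -> -5760
  [5, -29, -23, 34, -33, 8, 20, -4, 6] -> [-29, -23, -33] -> [116, 92, 132] -> [-696, -552, -792] -> [-552, -696, -792] -> [-2760, -3480, -3960] -> -2760
  [38, -40, 28, -25, -5, 1, -10, 27, -20] -> [-40, -25, -10, -20] -> [160, 100, 40, 80] -> [-960, -600, -240, -480] -> [-240, -480, -600, -960] -> [-1200, -2400, -3000, -4800] -> -1200
  [26, -20, -19, -28] -> [-20, -19, -28] -> [80, 76, 112] -> [-480, -456, -672] -> [-456, -480, -672] -> [-2280, -2400, -3360] -> -2280
  [-27, 29, 3, -41] -> [-27, -41] -> [108, 164] -> [-648, -984] -> [-648, -984] -> [-3240, -4920] -> -3240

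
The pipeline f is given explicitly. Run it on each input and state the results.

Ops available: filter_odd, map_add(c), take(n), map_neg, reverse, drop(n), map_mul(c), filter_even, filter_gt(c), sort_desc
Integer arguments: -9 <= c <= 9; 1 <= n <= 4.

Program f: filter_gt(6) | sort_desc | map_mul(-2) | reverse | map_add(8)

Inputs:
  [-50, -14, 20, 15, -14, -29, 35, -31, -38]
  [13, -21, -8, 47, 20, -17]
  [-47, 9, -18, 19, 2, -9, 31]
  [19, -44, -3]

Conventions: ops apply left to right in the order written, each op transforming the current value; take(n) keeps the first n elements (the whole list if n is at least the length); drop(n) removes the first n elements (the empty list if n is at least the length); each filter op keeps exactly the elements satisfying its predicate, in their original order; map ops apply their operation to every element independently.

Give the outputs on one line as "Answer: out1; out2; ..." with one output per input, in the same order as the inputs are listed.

Execution, op by op:
  [-50, -14, 20, 15, -14, -29, 35, -31, -38] -> [20, 15, 35] -> [35, 20, 15] -> [-70, -40, -30] -> [-30, -40, -70] -> [-22, -32, -62]
  [13, -21, -8, 47, 20, -17] -> [13, 47, 20] -> [47, 20, 13] -> [-94, -40, -26] -> [-26, -40, -94] -> [-18, -32, -86]
  [-47, 9, -18, 19, 2, -9, 31] -> [9, 19, 31] -> [31, 19, 9] -> [-62, -38, -18] -> [-18, -38, -62] -> [-10, -30, -54]
  [19, -44, -3] -> [19] -> [19] -> [-38] -> [-38] -> [-30]

[-22, -32, -62]; [-18, -32, -86]; [-10, -30, -54]; [-30]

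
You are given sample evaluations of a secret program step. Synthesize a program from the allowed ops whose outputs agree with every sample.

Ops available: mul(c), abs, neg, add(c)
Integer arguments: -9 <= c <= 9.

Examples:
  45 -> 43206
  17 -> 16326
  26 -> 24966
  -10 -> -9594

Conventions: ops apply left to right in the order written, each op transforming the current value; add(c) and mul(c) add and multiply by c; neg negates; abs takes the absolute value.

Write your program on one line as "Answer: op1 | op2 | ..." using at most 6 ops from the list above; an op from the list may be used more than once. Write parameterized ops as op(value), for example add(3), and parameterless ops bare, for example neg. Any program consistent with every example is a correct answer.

mul(-5) | mul(8) | mul(-4) | add(1) | mul(6)

Check, running the answer program on each example:
  45 -> -225 -> -1800 -> 7200 -> 7201 -> 43206
  17 -> -85 -> -680 -> 2720 -> 2721 -> 16326
  26 -> -130 -> -1040 -> 4160 -> 4161 -> 24966
  -10 -> 50 -> 400 -> -1600 -> -1599 -> -9594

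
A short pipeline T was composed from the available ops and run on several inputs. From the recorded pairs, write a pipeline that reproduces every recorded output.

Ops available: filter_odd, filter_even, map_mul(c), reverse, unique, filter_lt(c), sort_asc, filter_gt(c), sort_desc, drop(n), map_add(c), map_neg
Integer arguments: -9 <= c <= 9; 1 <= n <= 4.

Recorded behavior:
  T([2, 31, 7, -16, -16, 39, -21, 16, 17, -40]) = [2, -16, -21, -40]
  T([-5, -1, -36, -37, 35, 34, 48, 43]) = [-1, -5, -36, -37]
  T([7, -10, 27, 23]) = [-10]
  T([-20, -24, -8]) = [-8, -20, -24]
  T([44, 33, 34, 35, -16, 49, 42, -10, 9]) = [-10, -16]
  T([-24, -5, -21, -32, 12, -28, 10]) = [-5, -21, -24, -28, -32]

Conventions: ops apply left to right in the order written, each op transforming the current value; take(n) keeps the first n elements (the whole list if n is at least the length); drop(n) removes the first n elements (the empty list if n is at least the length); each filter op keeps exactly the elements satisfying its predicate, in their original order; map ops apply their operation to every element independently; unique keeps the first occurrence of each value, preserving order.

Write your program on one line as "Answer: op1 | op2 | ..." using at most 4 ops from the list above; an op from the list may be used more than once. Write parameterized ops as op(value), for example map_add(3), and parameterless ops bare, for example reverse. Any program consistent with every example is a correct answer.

filter_lt(7) | unique | sort_desc

Check, running the answer program on each example:
  [2, 31, 7, -16, -16, 39, -21, 16, 17, -40] -> [2, -16, -16, -21, -40] -> [2, -16, -21, -40] -> [2, -16, -21, -40]
  [-5, -1, -36, -37, 35, 34, 48, 43] -> [-5, -1, -36, -37] -> [-5, -1, -36, -37] -> [-1, -5, -36, -37]
  [7, -10, 27, 23] -> [-10] -> [-10] -> [-10]
  [-20, -24, -8] -> [-20, -24, -8] -> [-20, -24, -8] -> [-8, -20, -24]
  [44, 33, 34, 35, -16, 49, 42, -10, 9] -> [-16, -10] -> [-16, -10] -> [-10, -16]
  [-24, -5, -21, -32, 12, -28, 10] -> [-24, -5, -21, -32, -28] -> [-24, -5, -21, -32, -28] -> [-5, -21, -24, -28, -32]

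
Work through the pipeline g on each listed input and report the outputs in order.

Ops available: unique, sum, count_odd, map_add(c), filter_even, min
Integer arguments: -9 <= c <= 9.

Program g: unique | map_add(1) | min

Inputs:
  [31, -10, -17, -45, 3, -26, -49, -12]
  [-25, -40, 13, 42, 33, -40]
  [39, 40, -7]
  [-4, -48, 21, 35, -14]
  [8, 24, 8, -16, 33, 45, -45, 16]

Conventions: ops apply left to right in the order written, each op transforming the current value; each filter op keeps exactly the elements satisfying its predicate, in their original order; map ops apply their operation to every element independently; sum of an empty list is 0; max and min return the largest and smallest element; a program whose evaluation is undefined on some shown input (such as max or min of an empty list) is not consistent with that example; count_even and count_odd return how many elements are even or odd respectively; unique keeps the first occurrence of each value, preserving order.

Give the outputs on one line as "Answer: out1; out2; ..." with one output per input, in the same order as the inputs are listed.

-48; -39; -6; -47; -44

Execution, op by op:
  [31, -10, -17, -45, 3, -26, -49, -12] -> [31, -10, -17, -45, 3, -26, -49, -12] -> [32, -9, -16, -44, 4, -25, -48, -11] -> -48
  [-25, -40, 13, 42, 33, -40] -> [-25, -40, 13, 42, 33] -> [-24, -39, 14, 43, 34] -> -39
  [39, 40, -7] -> [39, 40, -7] -> [40, 41, -6] -> -6
  [-4, -48, 21, 35, -14] -> [-4, -48, 21, 35, -14] -> [-3, -47, 22, 36, -13] -> -47
  [8, 24, 8, -16, 33, 45, -45, 16] -> [8, 24, -16, 33, 45, -45, 16] -> [9, 25, -15, 34, 46, -44, 17] -> -44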